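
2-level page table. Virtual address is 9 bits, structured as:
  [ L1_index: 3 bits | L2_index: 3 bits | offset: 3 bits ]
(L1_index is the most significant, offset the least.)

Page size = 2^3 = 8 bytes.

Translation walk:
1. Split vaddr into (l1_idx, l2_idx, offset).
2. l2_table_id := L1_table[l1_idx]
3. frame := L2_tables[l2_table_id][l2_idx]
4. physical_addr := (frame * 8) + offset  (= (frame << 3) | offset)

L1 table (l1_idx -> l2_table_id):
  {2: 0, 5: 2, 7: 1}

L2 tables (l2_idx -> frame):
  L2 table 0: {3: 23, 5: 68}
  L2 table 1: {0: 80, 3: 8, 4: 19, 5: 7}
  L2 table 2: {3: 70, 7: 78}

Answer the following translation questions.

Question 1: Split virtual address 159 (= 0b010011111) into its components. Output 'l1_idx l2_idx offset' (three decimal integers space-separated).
vaddr = 159 = 0b010011111
  top 3 bits -> l1_idx = 2
  next 3 bits -> l2_idx = 3
  bottom 3 bits -> offset = 7

Answer: 2 3 7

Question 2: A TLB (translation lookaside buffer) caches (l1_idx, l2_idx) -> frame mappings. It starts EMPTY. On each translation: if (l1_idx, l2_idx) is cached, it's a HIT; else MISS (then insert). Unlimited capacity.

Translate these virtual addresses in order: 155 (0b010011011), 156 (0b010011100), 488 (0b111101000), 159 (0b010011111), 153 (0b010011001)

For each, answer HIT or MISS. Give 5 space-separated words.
vaddr=155: (2,3) not in TLB -> MISS, insert
vaddr=156: (2,3) in TLB -> HIT
vaddr=488: (7,5) not in TLB -> MISS, insert
vaddr=159: (2,3) in TLB -> HIT
vaddr=153: (2,3) in TLB -> HIT

Answer: MISS HIT MISS HIT HIT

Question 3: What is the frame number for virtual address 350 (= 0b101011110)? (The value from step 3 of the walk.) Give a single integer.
Answer: 70

Derivation:
vaddr = 350: l1_idx=5, l2_idx=3
L1[5] = 2; L2[2][3] = 70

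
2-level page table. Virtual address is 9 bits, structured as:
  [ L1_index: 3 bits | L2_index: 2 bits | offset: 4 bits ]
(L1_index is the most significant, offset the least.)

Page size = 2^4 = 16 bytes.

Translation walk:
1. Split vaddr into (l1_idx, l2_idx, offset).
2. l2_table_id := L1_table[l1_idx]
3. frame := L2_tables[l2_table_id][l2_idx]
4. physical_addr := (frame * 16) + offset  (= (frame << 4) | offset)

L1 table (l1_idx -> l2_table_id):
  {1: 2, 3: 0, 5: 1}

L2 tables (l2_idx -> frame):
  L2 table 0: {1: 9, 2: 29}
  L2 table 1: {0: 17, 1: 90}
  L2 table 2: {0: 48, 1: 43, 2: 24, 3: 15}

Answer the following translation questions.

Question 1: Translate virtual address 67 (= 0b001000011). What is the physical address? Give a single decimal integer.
vaddr = 67 = 0b001000011
Split: l1_idx=1, l2_idx=0, offset=3
L1[1] = 2
L2[2][0] = 48
paddr = 48 * 16 + 3 = 771

Answer: 771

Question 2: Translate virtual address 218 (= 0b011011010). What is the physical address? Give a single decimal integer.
Answer: 154

Derivation:
vaddr = 218 = 0b011011010
Split: l1_idx=3, l2_idx=1, offset=10
L1[3] = 0
L2[0][1] = 9
paddr = 9 * 16 + 10 = 154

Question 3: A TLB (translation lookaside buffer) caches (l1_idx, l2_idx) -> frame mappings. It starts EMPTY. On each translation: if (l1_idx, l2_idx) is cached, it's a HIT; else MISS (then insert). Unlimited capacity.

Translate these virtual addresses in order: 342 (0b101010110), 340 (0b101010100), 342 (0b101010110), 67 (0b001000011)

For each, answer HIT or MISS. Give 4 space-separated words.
vaddr=342: (5,1) not in TLB -> MISS, insert
vaddr=340: (5,1) in TLB -> HIT
vaddr=342: (5,1) in TLB -> HIT
vaddr=67: (1,0) not in TLB -> MISS, insert

Answer: MISS HIT HIT MISS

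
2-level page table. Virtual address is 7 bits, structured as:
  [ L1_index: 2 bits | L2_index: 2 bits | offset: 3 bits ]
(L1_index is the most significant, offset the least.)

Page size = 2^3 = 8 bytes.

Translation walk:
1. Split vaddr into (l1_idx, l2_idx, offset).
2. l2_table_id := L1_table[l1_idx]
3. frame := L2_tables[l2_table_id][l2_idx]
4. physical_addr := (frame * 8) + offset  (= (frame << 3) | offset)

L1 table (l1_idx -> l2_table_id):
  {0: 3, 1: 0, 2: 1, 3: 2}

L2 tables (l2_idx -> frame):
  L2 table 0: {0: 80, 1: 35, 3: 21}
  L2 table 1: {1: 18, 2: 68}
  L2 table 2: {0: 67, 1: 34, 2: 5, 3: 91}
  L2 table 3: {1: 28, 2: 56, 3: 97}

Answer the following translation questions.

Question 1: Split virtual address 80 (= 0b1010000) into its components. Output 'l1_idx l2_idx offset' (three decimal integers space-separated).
Answer: 2 2 0

Derivation:
vaddr = 80 = 0b1010000
  top 2 bits -> l1_idx = 2
  next 2 bits -> l2_idx = 2
  bottom 3 bits -> offset = 0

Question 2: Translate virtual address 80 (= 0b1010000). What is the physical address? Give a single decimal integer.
Answer: 544

Derivation:
vaddr = 80 = 0b1010000
Split: l1_idx=2, l2_idx=2, offset=0
L1[2] = 1
L2[1][2] = 68
paddr = 68 * 8 + 0 = 544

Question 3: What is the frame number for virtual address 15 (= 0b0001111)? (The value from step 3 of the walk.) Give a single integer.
vaddr = 15: l1_idx=0, l2_idx=1
L1[0] = 3; L2[3][1] = 28

Answer: 28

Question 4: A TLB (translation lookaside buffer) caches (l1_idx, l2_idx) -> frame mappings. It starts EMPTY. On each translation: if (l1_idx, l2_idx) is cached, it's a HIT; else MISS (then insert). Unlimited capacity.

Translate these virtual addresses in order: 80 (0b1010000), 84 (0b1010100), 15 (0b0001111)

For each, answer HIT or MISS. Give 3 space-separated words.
Answer: MISS HIT MISS

Derivation:
vaddr=80: (2,2) not in TLB -> MISS, insert
vaddr=84: (2,2) in TLB -> HIT
vaddr=15: (0,1) not in TLB -> MISS, insert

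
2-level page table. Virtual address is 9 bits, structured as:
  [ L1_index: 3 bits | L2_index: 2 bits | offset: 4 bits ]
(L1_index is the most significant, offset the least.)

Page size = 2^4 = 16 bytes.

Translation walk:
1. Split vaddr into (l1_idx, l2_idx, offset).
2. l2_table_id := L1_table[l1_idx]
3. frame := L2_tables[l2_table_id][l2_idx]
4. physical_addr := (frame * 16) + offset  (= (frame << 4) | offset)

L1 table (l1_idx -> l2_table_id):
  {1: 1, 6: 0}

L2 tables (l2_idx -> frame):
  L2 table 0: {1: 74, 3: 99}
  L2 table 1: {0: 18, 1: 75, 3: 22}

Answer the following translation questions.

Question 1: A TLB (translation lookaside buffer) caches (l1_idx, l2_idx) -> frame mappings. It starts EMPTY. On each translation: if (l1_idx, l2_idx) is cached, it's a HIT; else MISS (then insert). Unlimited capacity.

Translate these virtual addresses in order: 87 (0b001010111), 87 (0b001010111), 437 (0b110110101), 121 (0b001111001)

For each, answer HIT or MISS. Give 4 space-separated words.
Answer: MISS HIT MISS MISS

Derivation:
vaddr=87: (1,1) not in TLB -> MISS, insert
vaddr=87: (1,1) in TLB -> HIT
vaddr=437: (6,3) not in TLB -> MISS, insert
vaddr=121: (1,3) not in TLB -> MISS, insert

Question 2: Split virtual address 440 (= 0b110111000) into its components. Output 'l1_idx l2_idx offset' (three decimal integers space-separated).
vaddr = 440 = 0b110111000
  top 3 bits -> l1_idx = 6
  next 2 bits -> l2_idx = 3
  bottom 4 bits -> offset = 8

Answer: 6 3 8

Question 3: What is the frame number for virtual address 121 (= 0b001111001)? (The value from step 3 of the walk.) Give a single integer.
vaddr = 121: l1_idx=1, l2_idx=3
L1[1] = 1; L2[1][3] = 22

Answer: 22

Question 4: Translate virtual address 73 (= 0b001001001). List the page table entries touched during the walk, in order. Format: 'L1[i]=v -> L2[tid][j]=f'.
Answer: L1[1]=1 -> L2[1][0]=18

Derivation:
vaddr = 73 = 0b001001001
Split: l1_idx=1, l2_idx=0, offset=9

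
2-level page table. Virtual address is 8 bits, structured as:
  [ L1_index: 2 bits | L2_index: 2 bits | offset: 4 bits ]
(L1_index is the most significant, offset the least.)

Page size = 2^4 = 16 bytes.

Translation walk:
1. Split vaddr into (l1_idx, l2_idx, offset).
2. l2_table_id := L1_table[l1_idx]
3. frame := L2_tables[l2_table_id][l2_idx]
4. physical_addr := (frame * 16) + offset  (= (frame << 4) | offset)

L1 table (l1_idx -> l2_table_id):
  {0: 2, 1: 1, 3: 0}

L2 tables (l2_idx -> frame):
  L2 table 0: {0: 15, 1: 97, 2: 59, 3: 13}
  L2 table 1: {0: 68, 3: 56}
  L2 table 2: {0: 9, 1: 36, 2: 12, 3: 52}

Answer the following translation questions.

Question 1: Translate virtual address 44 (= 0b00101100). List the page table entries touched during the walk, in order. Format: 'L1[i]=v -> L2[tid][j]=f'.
vaddr = 44 = 0b00101100
Split: l1_idx=0, l2_idx=2, offset=12

Answer: L1[0]=2 -> L2[2][2]=12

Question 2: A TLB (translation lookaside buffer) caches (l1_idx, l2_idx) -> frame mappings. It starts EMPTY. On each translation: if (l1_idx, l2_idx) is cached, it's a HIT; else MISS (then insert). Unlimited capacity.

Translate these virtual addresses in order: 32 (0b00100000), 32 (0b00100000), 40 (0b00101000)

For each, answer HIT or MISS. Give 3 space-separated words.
vaddr=32: (0,2) not in TLB -> MISS, insert
vaddr=32: (0,2) in TLB -> HIT
vaddr=40: (0,2) in TLB -> HIT

Answer: MISS HIT HIT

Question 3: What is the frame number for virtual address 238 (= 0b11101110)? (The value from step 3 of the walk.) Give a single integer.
Answer: 59

Derivation:
vaddr = 238: l1_idx=3, l2_idx=2
L1[3] = 0; L2[0][2] = 59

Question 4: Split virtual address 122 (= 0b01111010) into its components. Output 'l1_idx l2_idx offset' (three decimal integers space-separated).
vaddr = 122 = 0b01111010
  top 2 bits -> l1_idx = 1
  next 2 bits -> l2_idx = 3
  bottom 4 bits -> offset = 10

Answer: 1 3 10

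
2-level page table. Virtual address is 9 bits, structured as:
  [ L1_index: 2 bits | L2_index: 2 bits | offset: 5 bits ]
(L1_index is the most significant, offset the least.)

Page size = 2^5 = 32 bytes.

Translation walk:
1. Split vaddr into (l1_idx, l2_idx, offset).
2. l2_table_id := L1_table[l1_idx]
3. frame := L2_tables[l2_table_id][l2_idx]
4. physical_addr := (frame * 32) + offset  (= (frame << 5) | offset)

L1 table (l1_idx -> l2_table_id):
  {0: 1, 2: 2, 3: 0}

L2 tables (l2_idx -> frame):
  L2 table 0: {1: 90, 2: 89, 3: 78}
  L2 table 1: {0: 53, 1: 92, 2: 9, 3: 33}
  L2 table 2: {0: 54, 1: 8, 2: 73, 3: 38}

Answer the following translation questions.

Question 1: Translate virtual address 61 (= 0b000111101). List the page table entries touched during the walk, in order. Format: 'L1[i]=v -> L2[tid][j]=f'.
vaddr = 61 = 0b000111101
Split: l1_idx=0, l2_idx=1, offset=29

Answer: L1[0]=1 -> L2[1][1]=92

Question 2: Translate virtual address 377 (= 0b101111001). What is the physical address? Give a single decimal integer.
vaddr = 377 = 0b101111001
Split: l1_idx=2, l2_idx=3, offset=25
L1[2] = 2
L2[2][3] = 38
paddr = 38 * 32 + 25 = 1241

Answer: 1241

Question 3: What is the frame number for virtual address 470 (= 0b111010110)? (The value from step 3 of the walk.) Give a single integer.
Answer: 89

Derivation:
vaddr = 470: l1_idx=3, l2_idx=2
L1[3] = 0; L2[0][2] = 89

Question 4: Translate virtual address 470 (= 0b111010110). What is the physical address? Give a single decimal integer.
vaddr = 470 = 0b111010110
Split: l1_idx=3, l2_idx=2, offset=22
L1[3] = 0
L2[0][2] = 89
paddr = 89 * 32 + 22 = 2870

Answer: 2870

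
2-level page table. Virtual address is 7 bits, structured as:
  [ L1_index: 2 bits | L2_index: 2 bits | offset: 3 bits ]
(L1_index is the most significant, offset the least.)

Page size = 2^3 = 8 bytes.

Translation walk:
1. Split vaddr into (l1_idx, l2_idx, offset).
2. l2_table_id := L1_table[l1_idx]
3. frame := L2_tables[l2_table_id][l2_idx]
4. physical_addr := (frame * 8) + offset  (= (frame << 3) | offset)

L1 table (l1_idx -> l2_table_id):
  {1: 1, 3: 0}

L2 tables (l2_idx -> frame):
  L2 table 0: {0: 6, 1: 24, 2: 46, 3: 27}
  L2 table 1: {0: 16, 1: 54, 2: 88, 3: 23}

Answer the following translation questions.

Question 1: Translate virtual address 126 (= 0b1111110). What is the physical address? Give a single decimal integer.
Answer: 222

Derivation:
vaddr = 126 = 0b1111110
Split: l1_idx=3, l2_idx=3, offset=6
L1[3] = 0
L2[0][3] = 27
paddr = 27 * 8 + 6 = 222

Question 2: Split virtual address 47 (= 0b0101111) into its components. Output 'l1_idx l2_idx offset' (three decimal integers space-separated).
Answer: 1 1 7

Derivation:
vaddr = 47 = 0b0101111
  top 2 bits -> l1_idx = 1
  next 2 bits -> l2_idx = 1
  bottom 3 bits -> offset = 7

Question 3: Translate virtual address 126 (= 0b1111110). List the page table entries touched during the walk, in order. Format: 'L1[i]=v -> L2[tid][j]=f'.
vaddr = 126 = 0b1111110
Split: l1_idx=3, l2_idx=3, offset=6

Answer: L1[3]=0 -> L2[0][3]=27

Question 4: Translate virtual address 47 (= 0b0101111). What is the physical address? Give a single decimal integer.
Answer: 439

Derivation:
vaddr = 47 = 0b0101111
Split: l1_idx=1, l2_idx=1, offset=7
L1[1] = 1
L2[1][1] = 54
paddr = 54 * 8 + 7 = 439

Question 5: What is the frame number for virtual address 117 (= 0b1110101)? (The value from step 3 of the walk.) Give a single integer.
Answer: 46

Derivation:
vaddr = 117: l1_idx=3, l2_idx=2
L1[3] = 0; L2[0][2] = 46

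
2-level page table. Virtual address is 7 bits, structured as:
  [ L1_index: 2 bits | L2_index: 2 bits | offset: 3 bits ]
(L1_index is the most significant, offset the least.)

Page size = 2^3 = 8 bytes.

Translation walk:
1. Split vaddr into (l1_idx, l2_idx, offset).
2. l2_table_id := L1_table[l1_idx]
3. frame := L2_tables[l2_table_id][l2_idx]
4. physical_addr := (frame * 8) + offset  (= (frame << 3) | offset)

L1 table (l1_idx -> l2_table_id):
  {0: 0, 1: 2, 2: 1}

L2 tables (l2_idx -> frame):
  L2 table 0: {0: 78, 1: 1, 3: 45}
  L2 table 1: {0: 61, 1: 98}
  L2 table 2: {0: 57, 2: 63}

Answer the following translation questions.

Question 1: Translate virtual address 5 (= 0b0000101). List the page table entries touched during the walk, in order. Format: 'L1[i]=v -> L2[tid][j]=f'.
Answer: L1[0]=0 -> L2[0][0]=78

Derivation:
vaddr = 5 = 0b0000101
Split: l1_idx=0, l2_idx=0, offset=5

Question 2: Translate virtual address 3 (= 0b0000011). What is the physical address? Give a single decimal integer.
Answer: 627

Derivation:
vaddr = 3 = 0b0000011
Split: l1_idx=0, l2_idx=0, offset=3
L1[0] = 0
L2[0][0] = 78
paddr = 78 * 8 + 3 = 627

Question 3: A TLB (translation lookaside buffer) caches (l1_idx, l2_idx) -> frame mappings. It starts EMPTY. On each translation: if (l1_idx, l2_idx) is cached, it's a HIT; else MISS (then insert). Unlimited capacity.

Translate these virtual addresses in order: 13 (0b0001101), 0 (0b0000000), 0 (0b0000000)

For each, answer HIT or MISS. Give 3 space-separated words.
vaddr=13: (0,1) not in TLB -> MISS, insert
vaddr=0: (0,0) not in TLB -> MISS, insert
vaddr=0: (0,0) in TLB -> HIT

Answer: MISS MISS HIT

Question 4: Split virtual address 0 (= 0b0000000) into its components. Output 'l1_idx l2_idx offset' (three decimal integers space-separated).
vaddr = 0 = 0b0000000
  top 2 bits -> l1_idx = 0
  next 2 bits -> l2_idx = 0
  bottom 3 bits -> offset = 0

Answer: 0 0 0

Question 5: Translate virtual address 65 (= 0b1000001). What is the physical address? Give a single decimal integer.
Answer: 489

Derivation:
vaddr = 65 = 0b1000001
Split: l1_idx=2, l2_idx=0, offset=1
L1[2] = 1
L2[1][0] = 61
paddr = 61 * 8 + 1 = 489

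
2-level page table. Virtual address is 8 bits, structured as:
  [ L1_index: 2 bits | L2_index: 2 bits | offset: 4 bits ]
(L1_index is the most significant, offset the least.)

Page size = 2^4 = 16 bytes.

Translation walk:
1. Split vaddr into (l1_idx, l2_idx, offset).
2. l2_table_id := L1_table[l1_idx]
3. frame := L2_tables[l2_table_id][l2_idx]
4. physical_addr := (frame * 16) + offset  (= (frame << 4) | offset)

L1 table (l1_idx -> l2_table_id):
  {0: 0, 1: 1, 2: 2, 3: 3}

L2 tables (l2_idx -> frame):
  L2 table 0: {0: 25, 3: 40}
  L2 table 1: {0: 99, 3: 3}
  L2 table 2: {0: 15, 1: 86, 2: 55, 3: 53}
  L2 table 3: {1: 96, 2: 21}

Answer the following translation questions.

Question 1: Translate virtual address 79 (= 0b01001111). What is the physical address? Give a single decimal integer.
vaddr = 79 = 0b01001111
Split: l1_idx=1, l2_idx=0, offset=15
L1[1] = 1
L2[1][0] = 99
paddr = 99 * 16 + 15 = 1599

Answer: 1599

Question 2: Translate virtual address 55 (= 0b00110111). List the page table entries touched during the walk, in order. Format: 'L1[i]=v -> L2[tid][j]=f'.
Answer: L1[0]=0 -> L2[0][3]=40

Derivation:
vaddr = 55 = 0b00110111
Split: l1_idx=0, l2_idx=3, offset=7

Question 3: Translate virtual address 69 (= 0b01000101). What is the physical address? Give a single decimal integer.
vaddr = 69 = 0b01000101
Split: l1_idx=1, l2_idx=0, offset=5
L1[1] = 1
L2[1][0] = 99
paddr = 99 * 16 + 5 = 1589

Answer: 1589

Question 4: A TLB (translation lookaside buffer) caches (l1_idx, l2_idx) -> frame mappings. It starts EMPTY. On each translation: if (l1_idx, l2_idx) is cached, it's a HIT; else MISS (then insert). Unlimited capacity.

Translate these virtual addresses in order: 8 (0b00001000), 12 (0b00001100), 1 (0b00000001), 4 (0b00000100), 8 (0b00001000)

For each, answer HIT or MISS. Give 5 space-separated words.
Answer: MISS HIT HIT HIT HIT

Derivation:
vaddr=8: (0,0) not in TLB -> MISS, insert
vaddr=12: (0,0) in TLB -> HIT
vaddr=1: (0,0) in TLB -> HIT
vaddr=4: (0,0) in TLB -> HIT
vaddr=8: (0,0) in TLB -> HIT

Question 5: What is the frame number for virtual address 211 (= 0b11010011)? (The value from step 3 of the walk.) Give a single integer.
vaddr = 211: l1_idx=3, l2_idx=1
L1[3] = 3; L2[3][1] = 96

Answer: 96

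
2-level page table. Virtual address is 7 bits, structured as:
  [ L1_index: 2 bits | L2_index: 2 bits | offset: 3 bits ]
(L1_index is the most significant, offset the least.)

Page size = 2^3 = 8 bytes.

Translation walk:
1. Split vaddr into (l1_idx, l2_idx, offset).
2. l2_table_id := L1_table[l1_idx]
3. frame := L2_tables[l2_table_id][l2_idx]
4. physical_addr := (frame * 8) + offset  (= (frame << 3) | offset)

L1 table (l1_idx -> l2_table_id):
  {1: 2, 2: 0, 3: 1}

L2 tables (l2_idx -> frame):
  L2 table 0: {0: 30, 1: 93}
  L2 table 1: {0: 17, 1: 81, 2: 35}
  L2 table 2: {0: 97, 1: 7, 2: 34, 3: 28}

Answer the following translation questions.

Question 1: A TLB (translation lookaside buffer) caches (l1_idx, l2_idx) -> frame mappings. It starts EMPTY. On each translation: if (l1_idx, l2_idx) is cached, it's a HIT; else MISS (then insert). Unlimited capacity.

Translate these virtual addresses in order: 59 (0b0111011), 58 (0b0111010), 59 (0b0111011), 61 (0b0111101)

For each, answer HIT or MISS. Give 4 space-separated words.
vaddr=59: (1,3) not in TLB -> MISS, insert
vaddr=58: (1,3) in TLB -> HIT
vaddr=59: (1,3) in TLB -> HIT
vaddr=61: (1,3) in TLB -> HIT

Answer: MISS HIT HIT HIT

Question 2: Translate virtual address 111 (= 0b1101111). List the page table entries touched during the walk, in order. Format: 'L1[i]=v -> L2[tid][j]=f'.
Answer: L1[3]=1 -> L2[1][1]=81

Derivation:
vaddr = 111 = 0b1101111
Split: l1_idx=3, l2_idx=1, offset=7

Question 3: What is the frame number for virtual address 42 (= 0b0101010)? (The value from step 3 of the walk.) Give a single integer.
Answer: 7

Derivation:
vaddr = 42: l1_idx=1, l2_idx=1
L1[1] = 2; L2[2][1] = 7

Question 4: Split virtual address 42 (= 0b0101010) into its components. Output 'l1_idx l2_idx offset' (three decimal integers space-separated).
Answer: 1 1 2

Derivation:
vaddr = 42 = 0b0101010
  top 2 bits -> l1_idx = 1
  next 2 bits -> l2_idx = 1
  bottom 3 bits -> offset = 2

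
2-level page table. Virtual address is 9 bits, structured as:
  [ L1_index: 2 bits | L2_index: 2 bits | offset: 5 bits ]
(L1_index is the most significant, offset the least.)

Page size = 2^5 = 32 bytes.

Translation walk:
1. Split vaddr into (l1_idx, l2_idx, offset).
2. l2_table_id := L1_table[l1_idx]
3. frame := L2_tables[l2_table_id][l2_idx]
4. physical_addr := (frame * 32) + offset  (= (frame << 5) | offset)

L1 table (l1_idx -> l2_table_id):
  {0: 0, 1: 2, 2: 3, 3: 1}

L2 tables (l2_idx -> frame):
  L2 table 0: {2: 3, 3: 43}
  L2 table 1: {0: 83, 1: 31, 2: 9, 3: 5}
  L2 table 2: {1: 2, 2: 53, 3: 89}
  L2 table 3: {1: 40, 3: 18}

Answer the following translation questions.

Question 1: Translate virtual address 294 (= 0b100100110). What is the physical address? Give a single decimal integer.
Answer: 1286

Derivation:
vaddr = 294 = 0b100100110
Split: l1_idx=2, l2_idx=1, offset=6
L1[2] = 3
L2[3][1] = 40
paddr = 40 * 32 + 6 = 1286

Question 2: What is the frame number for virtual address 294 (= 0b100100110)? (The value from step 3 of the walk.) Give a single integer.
vaddr = 294: l1_idx=2, l2_idx=1
L1[2] = 3; L2[3][1] = 40

Answer: 40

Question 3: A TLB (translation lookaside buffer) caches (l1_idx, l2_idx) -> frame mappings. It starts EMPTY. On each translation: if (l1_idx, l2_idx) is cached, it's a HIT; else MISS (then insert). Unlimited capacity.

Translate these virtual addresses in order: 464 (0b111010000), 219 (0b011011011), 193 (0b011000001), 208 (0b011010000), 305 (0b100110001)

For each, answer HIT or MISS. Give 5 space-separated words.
vaddr=464: (3,2) not in TLB -> MISS, insert
vaddr=219: (1,2) not in TLB -> MISS, insert
vaddr=193: (1,2) in TLB -> HIT
vaddr=208: (1,2) in TLB -> HIT
vaddr=305: (2,1) not in TLB -> MISS, insert

Answer: MISS MISS HIT HIT MISS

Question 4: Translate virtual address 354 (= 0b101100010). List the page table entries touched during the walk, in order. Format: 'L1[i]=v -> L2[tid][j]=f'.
Answer: L1[2]=3 -> L2[3][3]=18

Derivation:
vaddr = 354 = 0b101100010
Split: l1_idx=2, l2_idx=3, offset=2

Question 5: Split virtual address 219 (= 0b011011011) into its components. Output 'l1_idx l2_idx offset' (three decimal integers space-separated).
Answer: 1 2 27

Derivation:
vaddr = 219 = 0b011011011
  top 2 bits -> l1_idx = 1
  next 2 bits -> l2_idx = 2
  bottom 5 bits -> offset = 27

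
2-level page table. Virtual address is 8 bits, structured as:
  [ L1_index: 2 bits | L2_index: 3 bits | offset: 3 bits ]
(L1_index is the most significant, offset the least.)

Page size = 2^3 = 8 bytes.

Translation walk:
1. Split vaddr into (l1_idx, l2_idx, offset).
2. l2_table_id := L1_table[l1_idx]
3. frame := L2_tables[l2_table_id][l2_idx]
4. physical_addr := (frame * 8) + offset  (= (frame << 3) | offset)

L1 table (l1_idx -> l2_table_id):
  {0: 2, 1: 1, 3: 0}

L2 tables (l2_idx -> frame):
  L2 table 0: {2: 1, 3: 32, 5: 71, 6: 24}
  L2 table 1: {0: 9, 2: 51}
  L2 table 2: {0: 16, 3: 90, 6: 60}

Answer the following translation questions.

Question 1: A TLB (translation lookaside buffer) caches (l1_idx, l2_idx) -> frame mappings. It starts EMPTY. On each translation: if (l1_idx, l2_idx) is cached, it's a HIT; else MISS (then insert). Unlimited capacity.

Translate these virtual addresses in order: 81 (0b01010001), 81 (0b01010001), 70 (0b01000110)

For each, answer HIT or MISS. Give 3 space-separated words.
Answer: MISS HIT MISS

Derivation:
vaddr=81: (1,2) not in TLB -> MISS, insert
vaddr=81: (1,2) in TLB -> HIT
vaddr=70: (1,0) not in TLB -> MISS, insert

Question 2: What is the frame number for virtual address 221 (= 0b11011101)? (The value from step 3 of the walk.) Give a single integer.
Answer: 32

Derivation:
vaddr = 221: l1_idx=3, l2_idx=3
L1[3] = 0; L2[0][3] = 32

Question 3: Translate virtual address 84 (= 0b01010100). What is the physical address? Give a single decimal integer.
Answer: 412

Derivation:
vaddr = 84 = 0b01010100
Split: l1_idx=1, l2_idx=2, offset=4
L1[1] = 1
L2[1][2] = 51
paddr = 51 * 8 + 4 = 412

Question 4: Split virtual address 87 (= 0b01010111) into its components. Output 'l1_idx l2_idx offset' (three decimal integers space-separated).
vaddr = 87 = 0b01010111
  top 2 bits -> l1_idx = 1
  next 3 bits -> l2_idx = 2
  bottom 3 bits -> offset = 7

Answer: 1 2 7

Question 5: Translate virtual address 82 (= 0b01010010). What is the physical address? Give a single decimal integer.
vaddr = 82 = 0b01010010
Split: l1_idx=1, l2_idx=2, offset=2
L1[1] = 1
L2[1][2] = 51
paddr = 51 * 8 + 2 = 410

Answer: 410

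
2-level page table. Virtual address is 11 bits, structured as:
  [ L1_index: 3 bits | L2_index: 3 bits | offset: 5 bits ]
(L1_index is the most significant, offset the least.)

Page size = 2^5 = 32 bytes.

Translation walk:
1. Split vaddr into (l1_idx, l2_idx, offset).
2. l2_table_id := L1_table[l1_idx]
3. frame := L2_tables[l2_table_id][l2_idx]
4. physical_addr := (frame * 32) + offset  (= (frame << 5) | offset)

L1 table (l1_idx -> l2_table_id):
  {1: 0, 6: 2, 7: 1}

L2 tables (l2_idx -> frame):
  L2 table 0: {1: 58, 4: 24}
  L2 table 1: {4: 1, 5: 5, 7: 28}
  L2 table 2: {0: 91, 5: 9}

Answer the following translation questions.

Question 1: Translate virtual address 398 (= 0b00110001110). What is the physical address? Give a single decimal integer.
vaddr = 398 = 0b00110001110
Split: l1_idx=1, l2_idx=4, offset=14
L1[1] = 0
L2[0][4] = 24
paddr = 24 * 32 + 14 = 782

Answer: 782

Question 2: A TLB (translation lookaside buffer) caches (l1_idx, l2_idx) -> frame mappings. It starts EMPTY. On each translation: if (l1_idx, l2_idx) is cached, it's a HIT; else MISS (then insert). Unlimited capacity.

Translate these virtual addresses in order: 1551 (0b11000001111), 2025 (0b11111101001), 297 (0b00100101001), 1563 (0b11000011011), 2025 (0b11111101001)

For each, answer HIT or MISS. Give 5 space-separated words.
vaddr=1551: (6,0) not in TLB -> MISS, insert
vaddr=2025: (7,7) not in TLB -> MISS, insert
vaddr=297: (1,1) not in TLB -> MISS, insert
vaddr=1563: (6,0) in TLB -> HIT
vaddr=2025: (7,7) in TLB -> HIT

Answer: MISS MISS MISS HIT HIT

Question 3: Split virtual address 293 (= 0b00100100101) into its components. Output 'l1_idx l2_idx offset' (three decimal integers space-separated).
vaddr = 293 = 0b00100100101
  top 3 bits -> l1_idx = 1
  next 3 bits -> l2_idx = 1
  bottom 5 bits -> offset = 5

Answer: 1 1 5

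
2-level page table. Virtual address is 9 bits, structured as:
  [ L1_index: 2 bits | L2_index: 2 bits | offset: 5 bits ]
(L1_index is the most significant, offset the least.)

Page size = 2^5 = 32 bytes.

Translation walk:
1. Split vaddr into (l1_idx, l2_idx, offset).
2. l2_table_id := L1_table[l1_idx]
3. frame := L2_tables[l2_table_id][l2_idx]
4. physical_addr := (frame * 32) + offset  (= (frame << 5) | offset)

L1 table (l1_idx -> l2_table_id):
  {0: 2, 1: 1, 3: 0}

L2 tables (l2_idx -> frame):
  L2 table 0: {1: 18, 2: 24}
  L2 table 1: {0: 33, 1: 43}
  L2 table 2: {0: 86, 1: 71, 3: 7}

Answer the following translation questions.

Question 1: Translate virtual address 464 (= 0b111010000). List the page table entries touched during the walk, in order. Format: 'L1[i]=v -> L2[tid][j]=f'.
vaddr = 464 = 0b111010000
Split: l1_idx=3, l2_idx=2, offset=16

Answer: L1[3]=0 -> L2[0][2]=24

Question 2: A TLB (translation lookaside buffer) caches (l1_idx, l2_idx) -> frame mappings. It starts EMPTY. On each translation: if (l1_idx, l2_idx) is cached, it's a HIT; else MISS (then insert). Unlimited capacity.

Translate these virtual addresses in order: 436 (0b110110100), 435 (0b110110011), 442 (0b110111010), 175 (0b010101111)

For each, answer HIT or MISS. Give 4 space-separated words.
Answer: MISS HIT HIT MISS

Derivation:
vaddr=436: (3,1) not in TLB -> MISS, insert
vaddr=435: (3,1) in TLB -> HIT
vaddr=442: (3,1) in TLB -> HIT
vaddr=175: (1,1) not in TLB -> MISS, insert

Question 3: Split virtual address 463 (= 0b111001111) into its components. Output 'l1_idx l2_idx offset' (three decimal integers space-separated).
Answer: 3 2 15

Derivation:
vaddr = 463 = 0b111001111
  top 2 bits -> l1_idx = 3
  next 2 bits -> l2_idx = 2
  bottom 5 bits -> offset = 15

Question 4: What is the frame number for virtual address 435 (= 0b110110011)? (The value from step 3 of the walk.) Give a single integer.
vaddr = 435: l1_idx=3, l2_idx=1
L1[3] = 0; L2[0][1] = 18

Answer: 18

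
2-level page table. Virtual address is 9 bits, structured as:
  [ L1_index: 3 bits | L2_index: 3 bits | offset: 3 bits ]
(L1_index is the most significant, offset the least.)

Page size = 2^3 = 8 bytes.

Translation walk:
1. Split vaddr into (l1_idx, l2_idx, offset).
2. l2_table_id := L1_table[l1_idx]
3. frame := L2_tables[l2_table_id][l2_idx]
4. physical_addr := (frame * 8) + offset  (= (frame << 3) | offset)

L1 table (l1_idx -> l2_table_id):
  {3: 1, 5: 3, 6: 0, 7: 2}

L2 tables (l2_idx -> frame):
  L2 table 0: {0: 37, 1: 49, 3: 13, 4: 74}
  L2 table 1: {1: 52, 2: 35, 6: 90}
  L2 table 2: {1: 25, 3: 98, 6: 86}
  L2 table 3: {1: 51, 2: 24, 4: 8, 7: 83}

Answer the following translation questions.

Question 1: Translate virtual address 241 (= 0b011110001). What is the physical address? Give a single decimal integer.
Answer: 721

Derivation:
vaddr = 241 = 0b011110001
Split: l1_idx=3, l2_idx=6, offset=1
L1[3] = 1
L2[1][6] = 90
paddr = 90 * 8 + 1 = 721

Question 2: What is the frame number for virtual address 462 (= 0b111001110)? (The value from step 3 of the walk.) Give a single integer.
Answer: 25

Derivation:
vaddr = 462: l1_idx=7, l2_idx=1
L1[7] = 2; L2[2][1] = 25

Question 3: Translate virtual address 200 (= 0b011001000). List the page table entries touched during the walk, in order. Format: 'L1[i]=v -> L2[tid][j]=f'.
Answer: L1[3]=1 -> L2[1][1]=52

Derivation:
vaddr = 200 = 0b011001000
Split: l1_idx=3, l2_idx=1, offset=0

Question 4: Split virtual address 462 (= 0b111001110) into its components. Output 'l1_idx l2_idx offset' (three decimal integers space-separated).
Answer: 7 1 6

Derivation:
vaddr = 462 = 0b111001110
  top 3 bits -> l1_idx = 7
  next 3 bits -> l2_idx = 1
  bottom 3 bits -> offset = 6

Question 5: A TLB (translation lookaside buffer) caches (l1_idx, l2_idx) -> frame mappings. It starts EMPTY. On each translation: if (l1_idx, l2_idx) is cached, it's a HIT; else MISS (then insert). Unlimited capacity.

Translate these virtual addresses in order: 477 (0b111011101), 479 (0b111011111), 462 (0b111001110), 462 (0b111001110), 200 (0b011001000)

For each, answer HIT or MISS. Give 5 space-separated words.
Answer: MISS HIT MISS HIT MISS

Derivation:
vaddr=477: (7,3) not in TLB -> MISS, insert
vaddr=479: (7,3) in TLB -> HIT
vaddr=462: (7,1) not in TLB -> MISS, insert
vaddr=462: (7,1) in TLB -> HIT
vaddr=200: (3,1) not in TLB -> MISS, insert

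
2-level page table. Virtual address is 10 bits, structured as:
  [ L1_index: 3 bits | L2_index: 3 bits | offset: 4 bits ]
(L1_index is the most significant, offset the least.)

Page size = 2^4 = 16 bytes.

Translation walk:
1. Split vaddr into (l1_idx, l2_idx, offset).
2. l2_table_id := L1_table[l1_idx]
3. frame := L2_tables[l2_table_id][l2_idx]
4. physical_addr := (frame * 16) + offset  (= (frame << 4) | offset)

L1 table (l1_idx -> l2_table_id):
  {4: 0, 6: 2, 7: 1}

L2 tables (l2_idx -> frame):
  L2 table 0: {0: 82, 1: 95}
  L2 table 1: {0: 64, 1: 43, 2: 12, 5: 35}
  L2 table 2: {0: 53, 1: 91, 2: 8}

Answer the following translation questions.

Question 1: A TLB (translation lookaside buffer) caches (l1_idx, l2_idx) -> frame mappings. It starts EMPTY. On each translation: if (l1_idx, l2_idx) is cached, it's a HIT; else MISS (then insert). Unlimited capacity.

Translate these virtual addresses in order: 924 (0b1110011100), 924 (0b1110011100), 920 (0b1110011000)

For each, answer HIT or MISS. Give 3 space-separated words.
vaddr=924: (7,1) not in TLB -> MISS, insert
vaddr=924: (7,1) in TLB -> HIT
vaddr=920: (7,1) in TLB -> HIT

Answer: MISS HIT HIT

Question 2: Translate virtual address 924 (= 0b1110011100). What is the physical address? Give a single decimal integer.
vaddr = 924 = 0b1110011100
Split: l1_idx=7, l2_idx=1, offset=12
L1[7] = 1
L2[1][1] = 43
paddr = 43 * 16 + 12 = 700

Answer: 700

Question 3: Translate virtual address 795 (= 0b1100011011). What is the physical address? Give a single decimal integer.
vaddr = 795 = 0b1100011011
Split: l1_idx=6, l2_idx=1, offset=11
L1[6] = 2
L2[2][1] = 91
paddr = 91 * 16 + 11 = 1467

Answer: 1467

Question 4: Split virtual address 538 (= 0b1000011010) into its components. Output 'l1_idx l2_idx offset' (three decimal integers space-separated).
Answer: 4 1 10

Derivation:
vaddr = 538 = 0b1000011010
  top 3 bits -> l1_idx = 4
  next 3 bits -> l2_idx = 1
  bottom 4 bits -> offset = 10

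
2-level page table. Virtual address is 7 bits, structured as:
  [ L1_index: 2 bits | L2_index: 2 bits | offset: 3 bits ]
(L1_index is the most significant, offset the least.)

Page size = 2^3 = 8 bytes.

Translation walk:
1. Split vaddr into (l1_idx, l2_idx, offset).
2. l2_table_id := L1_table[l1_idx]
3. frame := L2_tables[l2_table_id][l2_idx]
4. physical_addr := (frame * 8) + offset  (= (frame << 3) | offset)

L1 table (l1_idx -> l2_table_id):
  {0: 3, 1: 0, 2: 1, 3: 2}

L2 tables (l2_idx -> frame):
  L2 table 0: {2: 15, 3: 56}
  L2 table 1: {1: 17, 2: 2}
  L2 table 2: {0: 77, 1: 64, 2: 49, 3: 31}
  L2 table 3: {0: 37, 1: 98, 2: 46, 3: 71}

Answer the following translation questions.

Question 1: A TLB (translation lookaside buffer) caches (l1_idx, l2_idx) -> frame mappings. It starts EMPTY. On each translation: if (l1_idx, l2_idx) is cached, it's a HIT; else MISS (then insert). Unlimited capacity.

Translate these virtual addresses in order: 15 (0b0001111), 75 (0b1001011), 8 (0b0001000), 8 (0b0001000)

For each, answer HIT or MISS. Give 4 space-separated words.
Answer: MISS MISS HIT HIT

Derivation:
vaddr=15: (0,1) not in TLB -> MISS, insert
vaddr=75: (2,1) not in TLB -> MISS, insert
vaddr=8: (0,1) in TLB -> HIT
vaddr=8: (0,1) in TLB -> HIT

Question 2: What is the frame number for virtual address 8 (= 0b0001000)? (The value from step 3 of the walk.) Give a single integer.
Answer: 98

Derivation:
vaddr = 8: l1_idx=0, l2_idx=1
L1[0] = 3; L2[3][1] = 98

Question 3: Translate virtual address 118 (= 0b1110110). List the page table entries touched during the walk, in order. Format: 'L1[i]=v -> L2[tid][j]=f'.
Answer: L1[3]=2 -> L2[2][2]=49

Derivation:
vaddr = 118 = 0b1110110
Split: l1_idx=3, l2_idx=2, offset=6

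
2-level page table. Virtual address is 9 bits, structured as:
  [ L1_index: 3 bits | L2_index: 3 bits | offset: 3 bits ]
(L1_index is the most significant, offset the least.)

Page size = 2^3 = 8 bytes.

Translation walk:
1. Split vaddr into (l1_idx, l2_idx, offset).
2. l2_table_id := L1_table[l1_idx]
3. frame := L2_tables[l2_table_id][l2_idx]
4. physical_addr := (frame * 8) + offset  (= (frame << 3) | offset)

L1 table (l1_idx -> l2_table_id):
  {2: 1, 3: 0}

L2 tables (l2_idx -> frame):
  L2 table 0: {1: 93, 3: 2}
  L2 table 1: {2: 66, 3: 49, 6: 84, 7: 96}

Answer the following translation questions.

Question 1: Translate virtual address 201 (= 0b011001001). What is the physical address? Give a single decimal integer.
vaddr = 201 = 0b011001001
Split: l1_idx=3, l2_idx=1, offset=1
L1[3] = 0
L2[0][1] = 93
paddr = 93 * 8 + 1 = 745

Answer: 745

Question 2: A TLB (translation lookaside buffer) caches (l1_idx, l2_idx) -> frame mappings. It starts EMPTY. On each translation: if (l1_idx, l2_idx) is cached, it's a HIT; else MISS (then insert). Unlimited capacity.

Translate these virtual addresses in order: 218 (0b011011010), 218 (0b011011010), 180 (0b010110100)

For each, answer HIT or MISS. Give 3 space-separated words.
vaddr=218: (3,3) not in TLB -> MISS, insert
vaddr=218: (3,3) in TLB -> HIT
vaddr=180: (2,6) not in TLB -> MISS, insert

Answer: MISS HIT MISS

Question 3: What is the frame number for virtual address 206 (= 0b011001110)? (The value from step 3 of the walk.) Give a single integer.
vaddr = 206: l1_idx=3, l2_idx=1
L1[3] = 0; L2[0][1] = 93

Answer: 93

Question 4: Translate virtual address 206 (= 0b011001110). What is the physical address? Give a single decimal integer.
Answer: 750

Derivation:
vaddr = 206 = 0b011001110
Split: l1_idx=3, l2_idx=1, offset=6
L1[3] = 0
L2[0][1] = 93
paddr = 93 * 8 + 6 = 750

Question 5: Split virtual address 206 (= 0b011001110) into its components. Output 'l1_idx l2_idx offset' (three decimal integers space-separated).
Answer: 3 1 6

Derivation:
vaddr = 206 = 0b011001110
  top 3 bits -> l1_idx = 3
  next 3 bits -> l2_idx = 1
  bottom 3 bits -> offset = 6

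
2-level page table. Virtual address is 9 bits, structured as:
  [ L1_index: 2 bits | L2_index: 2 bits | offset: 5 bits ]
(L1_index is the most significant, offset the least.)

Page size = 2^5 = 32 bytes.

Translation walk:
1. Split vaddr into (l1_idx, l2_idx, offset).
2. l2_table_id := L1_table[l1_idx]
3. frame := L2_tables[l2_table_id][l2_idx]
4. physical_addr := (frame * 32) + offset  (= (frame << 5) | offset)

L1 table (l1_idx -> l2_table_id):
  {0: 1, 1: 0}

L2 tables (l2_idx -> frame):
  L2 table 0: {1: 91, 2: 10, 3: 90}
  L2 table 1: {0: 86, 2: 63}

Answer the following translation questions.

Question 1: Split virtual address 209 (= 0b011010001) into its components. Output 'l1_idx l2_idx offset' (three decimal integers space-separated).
vaddr = 209 = 0b011010001
  top 2 bits -> l1_idx = 1
  next 2 bits -> l2_idx = 2
  bottom 5 bits -> offset = 17

Answer: 1 2 17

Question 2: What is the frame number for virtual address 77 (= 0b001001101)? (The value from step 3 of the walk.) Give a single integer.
vaddr = 77: l1_idx=0, l2_idx=2
L1[0] = 1; L2[1][2] = 63

Answer: 63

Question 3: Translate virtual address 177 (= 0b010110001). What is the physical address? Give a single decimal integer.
Answer: 2929

Derivation:
vaddr = 177 = 0b010110001
Split: l1_idx=1, l2_idx=1, offset=17
L1[1] = 0
L2[0][1] = 91
paddr = 91 * 32 + 17 = 2929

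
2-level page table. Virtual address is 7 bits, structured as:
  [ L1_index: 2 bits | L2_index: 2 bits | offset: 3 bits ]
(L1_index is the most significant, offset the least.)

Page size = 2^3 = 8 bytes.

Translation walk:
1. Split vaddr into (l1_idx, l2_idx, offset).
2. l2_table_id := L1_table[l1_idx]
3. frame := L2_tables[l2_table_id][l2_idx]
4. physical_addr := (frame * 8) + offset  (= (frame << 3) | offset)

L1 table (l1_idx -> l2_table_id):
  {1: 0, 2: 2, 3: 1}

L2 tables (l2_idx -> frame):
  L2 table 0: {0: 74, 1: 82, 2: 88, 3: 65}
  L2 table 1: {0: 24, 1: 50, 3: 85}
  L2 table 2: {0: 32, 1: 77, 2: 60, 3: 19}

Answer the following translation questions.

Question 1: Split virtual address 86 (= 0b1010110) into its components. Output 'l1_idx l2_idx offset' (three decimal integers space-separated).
vaddr = 86 = 0b1010110
  top 2 bits -> l1_idx = 2
  next 2 bits -> l2_idx = 2
  bottom 3 bits -> offset = 6

Answer: 2 2 6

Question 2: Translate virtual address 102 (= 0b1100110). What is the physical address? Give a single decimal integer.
vaddr = 102 = 0b1100110
Split: l1_idx=3, l2_idx=0, offset=6
L1[3] = 1
L2[1][0] = 24
paddr = 24 * 8 + 6 = 198

Answer: 198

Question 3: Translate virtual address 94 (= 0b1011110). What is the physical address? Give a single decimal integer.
Answer: 158

Derivation:
vaddr = 94 = 0b1011110
Split: l1_idx=2, l2_idx=3, offset=6
L1[2] = 2
L2[2][3] = 19
paddr = 19 * 8 + 6 = 158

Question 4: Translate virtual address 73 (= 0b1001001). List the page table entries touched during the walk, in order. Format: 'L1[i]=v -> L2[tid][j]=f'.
vaddr = 73 = 0b1001001
Split: l1_idx=2, l2_idx=1, offset=1

Answer: L1[2]=2 -> L2[2][1]=77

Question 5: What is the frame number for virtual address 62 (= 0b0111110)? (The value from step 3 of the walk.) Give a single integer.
vaddr = 62: l1_idx=1, l2_idx=3
L1[1] = 0; L2[0][3] = 65

Answer: 65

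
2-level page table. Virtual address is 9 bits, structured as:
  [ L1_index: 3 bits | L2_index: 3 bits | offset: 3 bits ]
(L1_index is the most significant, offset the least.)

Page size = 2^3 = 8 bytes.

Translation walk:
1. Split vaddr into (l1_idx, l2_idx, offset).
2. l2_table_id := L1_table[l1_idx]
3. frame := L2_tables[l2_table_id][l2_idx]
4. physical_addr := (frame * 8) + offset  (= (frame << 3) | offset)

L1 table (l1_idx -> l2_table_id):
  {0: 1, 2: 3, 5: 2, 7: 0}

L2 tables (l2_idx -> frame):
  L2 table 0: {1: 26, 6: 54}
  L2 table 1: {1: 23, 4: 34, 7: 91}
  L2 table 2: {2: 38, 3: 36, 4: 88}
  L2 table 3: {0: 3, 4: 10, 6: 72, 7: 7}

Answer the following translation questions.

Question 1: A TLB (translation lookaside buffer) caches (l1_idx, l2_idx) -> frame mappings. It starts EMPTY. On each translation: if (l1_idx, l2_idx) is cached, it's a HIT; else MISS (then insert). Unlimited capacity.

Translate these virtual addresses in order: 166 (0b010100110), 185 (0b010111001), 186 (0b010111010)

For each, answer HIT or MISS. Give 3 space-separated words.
vaddr=166: (2,4) not in TLB -> MISS, insert
vaddr=185: (2,7) not in TLB -> MISS, insert
vaddr=186: (2,7) in TLB -> HIT

Answer: MISS MISS HIT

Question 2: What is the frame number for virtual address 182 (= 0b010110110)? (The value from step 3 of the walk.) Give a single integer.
vaddr = 182: l1_idx=2, l2_idx=6
L1[2] = 3; L2[3][6] = 72

Answer: 72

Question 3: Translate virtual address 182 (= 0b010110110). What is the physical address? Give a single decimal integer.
Answer: 582

Derivation:
vaddr = 182 = 0b010110110
Split: l1_idx=2, l2_idx=6, offset=6
L1[2] = 3
L2[3][6] = 72
paddr = 72 * 8 + 6 = 582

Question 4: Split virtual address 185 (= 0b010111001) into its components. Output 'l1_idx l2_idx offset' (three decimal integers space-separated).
Answer: 2 7 1

Derivation:
vaddr = 185 = 0b010111001
  top 3 bits -> l1_idx = 2
  next 3 bits -> l2_idx = 7
  bottom 3 bits -> offset = 1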